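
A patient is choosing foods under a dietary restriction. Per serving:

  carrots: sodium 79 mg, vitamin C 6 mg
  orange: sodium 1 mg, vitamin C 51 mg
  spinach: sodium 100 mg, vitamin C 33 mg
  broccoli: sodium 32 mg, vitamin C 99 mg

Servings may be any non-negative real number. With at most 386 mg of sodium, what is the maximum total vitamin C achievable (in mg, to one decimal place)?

19686.0 mg

Vitamin C per mg sodium: orange 51, broccoli 3.094, spinach 0.33, carrots 0.07595.
With no serving limits, spend the whole sodium allowance on orange: 386 mg / 1 mg × 51 mg = 19686.0 mg.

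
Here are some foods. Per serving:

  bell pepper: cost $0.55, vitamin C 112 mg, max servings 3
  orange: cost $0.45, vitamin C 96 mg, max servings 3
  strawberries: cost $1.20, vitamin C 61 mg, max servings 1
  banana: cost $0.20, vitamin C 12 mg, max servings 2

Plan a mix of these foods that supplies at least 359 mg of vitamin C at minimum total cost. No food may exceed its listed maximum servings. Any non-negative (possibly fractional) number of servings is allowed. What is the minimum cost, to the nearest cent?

Cost per mg of vitamin C: orange $0.0047, bell pepper $0.0049, banana $0.0167, strawberries $0.0197.
Take 3 servings of orange: +288.0 mg vitamin C for $1.35 (total $1.35, still need 71.0 mg).
Take 0.6339 servings of bell pepper: +71.0 mg vitamin C for $0.35 (total $1.70, still need 0.0 mg).
Filling from the cheapest source first is optimal under one linear minimum: $1.70.

$1.70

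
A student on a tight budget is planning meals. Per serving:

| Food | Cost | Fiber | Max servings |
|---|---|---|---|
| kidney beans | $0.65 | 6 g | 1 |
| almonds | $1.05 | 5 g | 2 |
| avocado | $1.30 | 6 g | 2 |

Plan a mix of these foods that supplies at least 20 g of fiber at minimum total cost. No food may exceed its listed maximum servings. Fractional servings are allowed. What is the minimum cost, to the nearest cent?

$3.62

Cost per g of fiber: kidney beans $0.1083, almonds $0.2100, avocado $0.2167.
Take 1 serving of kidney beans: +6.0 g fiber for $0.65 (total $0.65, still need 14.0 g).
Take 2 servings of almonds: +10.0 g fiber for $2.10 (total $2.75, still need 4.0 g).
Take 0.6667 servings of avocado: +4.0 g fiber for $0.87 (total $3.62, still need 0.0 g).
Filling from the cheapest source first is optimal under one linear minimum: $3.62.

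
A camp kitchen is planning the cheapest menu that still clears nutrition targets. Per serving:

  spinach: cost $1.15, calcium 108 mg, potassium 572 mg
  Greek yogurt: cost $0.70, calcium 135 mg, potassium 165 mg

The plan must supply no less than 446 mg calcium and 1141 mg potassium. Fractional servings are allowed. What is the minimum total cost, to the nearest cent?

A basic optimal solution has at most two foods positive. Try each food alone and each pair with both targets met exactly.
spinach only: max(446/108, 1141/572) = 4.13 servings → $4.75.
Greek yogurt only: max(446/135, 1141/165) = 6.915 servings → $4.84.
spinach + Greek yogurt with both tight: 1.354 servings and 2.22 servings → $3.11.
So the least-cost plan costs $3.11.

$3.11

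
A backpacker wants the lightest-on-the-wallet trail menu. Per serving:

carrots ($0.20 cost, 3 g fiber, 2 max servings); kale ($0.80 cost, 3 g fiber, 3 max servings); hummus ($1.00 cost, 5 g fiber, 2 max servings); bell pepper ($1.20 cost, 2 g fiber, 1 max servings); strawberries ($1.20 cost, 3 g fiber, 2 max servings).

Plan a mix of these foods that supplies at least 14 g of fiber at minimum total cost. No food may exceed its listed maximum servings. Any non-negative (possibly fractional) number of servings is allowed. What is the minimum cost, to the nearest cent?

Cost per g of fiber: carrots $0.0667, hummus $0.2000, kale $0.2667, strawberries $0.4000, bell pepper $0.6000.
Take 2 servings of carrots: +6.0 g fiber for $0.40 (total $0.40, still need 8.0 g).
Take 1.6 servings of hummus: +8.0 g fiber for $1.60 (total $2.00, still need 0.0 g).
Greedy by cheapest-per-g is optimal for a single linear constraint, so the minimum cost is $2.00.

$2.00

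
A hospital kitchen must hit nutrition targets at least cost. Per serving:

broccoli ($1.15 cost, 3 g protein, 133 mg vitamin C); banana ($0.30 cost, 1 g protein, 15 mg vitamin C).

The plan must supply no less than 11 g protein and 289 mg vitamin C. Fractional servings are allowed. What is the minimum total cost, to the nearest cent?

broccoli only: max(11/3, 289/133) = 3.667 servings → $4.22.
banana only: max(11/1, 289/15) = 19.27 servings → $5.78.
broccoli + banana with both tight: 1.409 servings and 6.773 servings → $3.65.
The minimum over all feasible corners is $3.65.

$3.65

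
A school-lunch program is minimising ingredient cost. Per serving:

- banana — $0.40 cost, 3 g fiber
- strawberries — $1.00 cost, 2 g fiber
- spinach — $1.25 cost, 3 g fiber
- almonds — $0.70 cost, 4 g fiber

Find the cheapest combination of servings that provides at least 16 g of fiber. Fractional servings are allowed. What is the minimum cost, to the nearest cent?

Cost per g of fiber: banana $0.1333, almonds $0.1750, spinach $0.4167, strawberries $0.5000.
With no serving limits, use only banana: 16 g / 3 g = 5.333 servings × $0.40 = $2.13.

$2.13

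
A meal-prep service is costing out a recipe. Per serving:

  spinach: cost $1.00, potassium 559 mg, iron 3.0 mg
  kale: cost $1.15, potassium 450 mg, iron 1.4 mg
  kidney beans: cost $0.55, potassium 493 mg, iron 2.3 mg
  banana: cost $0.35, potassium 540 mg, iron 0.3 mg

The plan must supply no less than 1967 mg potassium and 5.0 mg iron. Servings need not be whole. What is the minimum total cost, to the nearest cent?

A basic optimal solution has at most two foods positive. Try each food alone and each pair with both targets met exactly.
spinach only: max(1967/559, 5.0/3.0) = 3.519 servings → $3.52.
kale only: max(1967/450, 5.0/1.4) = 4.371 servings → $5.03.
kidney beans only: max(1967/493, 5.0/2.3) = 3.99 servings → $2.19.
banana only: max(1967/540, 5.0/0.3) = 16.67 servings → $5.83.
spinach + kale: intersection lies outside the first quadrant.
spinach + kidney beans: intersection lies outside the first quadrant.
spinach + banana with both tight: 1.453 servings and 2.139 servings → $2.20.
kale + kidney beans: the both-tight solution has a negative serving — not a feasible corner.
kale + banana with both tight: 3.398 servings and 0.8113 servings → $4.19.
kidney beans + banana with both tight: 1.928 servings and 1.882 servings → $1.72.
So the least-cost plan costs $1.72.

$1.72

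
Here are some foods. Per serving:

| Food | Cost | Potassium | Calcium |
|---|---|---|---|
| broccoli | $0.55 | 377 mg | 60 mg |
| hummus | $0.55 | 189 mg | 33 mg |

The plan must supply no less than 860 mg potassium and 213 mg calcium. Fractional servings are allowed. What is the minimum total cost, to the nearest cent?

$1.95

This is a tiny linear program; its minimum lies at a vertex of the feasible set. List the vertices and price them.
broccoli only: max(860/377, 213/60) = 3.55 servings → $1.95.
hummus only: max(860/189, 213/33) = 6.455 servings → $3.55.
broccoli + hummus: intersection lies outside the first quadrant.
The minimum over all feasible corners is $1.95.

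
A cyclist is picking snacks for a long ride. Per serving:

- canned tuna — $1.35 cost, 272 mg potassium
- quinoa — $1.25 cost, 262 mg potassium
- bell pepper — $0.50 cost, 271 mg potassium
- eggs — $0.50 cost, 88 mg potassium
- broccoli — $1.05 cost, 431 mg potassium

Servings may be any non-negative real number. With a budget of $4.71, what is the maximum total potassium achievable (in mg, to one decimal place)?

Potassium per dollar: bell pepper 542, broccoli 410.5, quinoa 209.6, canned tuna 201.5, eggs 176.
With no serving limits, spend the whole cost allowance on bell pepper: $4.71 / $0.50 × 271 mg = 2552.8 mg.

2552.8 mg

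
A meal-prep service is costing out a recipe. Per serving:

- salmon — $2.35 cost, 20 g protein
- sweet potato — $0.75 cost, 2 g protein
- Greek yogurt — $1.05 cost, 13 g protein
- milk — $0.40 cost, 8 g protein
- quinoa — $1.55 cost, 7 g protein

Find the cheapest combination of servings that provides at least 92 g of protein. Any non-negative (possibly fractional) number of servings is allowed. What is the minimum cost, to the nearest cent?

Cost per g of protein: milk $0.0500, Greek yogurt $0.0808, salmon $0.1175, quinoa $0.2214, sweet potato $0.3750.
With no serving limits, use only milk: 92 g / 8 g = 11.5 servings × $0.40 = $4.60.

$4.60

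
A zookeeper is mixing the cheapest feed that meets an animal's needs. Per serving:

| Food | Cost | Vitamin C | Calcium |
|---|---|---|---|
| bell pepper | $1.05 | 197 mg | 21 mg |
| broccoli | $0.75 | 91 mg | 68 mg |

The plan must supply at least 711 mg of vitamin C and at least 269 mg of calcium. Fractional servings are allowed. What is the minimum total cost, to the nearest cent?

An LP optimum is at a vertex; with two nutrient constraints at most two foods are used. Check each candidate.
bell pepper only: max(711/197, 269/21) = 12.81 servings → $13.45.
broccoli only: max(711/91, 269/68) = 7.813 servings → $5.86.
bell pepper + broccoli with both tight: 2.078 servings and 3.314 servings → $4.67.
Cheapest feasible corner: $4.67.

$4.67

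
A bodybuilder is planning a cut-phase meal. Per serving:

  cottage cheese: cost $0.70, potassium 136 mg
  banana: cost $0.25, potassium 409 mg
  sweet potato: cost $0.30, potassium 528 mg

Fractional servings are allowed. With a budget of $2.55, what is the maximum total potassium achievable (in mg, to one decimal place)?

Potassium per dollar: sweet potato 1760, banana 1636, cottage cheese 194.3.
With no serving limits, spend the whole cost allowance on sweet potato: $2.55 / $0.30 × 528 mg = 4488.0 mg.

4488.0 mg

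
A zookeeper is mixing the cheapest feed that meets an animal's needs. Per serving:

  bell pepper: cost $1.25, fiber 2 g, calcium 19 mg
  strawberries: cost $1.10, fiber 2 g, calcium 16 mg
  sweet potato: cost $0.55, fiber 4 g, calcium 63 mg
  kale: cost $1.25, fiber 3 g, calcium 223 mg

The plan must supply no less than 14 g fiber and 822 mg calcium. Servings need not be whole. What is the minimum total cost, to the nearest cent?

For a min-cost LP with two ≥-constraints, a basic feasible solution has at most two positive variables.
bell pepper only: max(14/2, 822/19) = 43.26 servings → $54.08.
strawberries only: max(14/2, 822/16) = 51.38 servings → $56.51.
sweet potato only: max(14/4, 822/63) = 13.05 servings → $7.18.
kale only: max(14/3, 822/223) = 4.667 servings → $5.83.
bell pepper + strawberries: the both-tight solution has a negative serving — not a feasible corner.
bell pepper + sweet potato with both targets exact would need a negative amount; discard.
bell pepper + kale with both tight: 1.686 servings and 3.542 servings → $6.54.
strawberries + sweet potato: the both-tight solution has a negative serving — not a feasible corner.
strawberries + kale with both tight: 1.648 servings and 3.568 servings → $6.27.
sweet potato + kale with both tight: 0.9331 servings and 3.422 servings → $4.79.
So the least-cost plan costs $4.79.

$4.79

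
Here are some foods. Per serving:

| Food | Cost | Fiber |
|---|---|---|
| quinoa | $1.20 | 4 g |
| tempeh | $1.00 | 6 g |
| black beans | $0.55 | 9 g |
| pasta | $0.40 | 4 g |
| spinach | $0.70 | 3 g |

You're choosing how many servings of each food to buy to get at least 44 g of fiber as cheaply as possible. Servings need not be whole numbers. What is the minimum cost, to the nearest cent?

$2.69

Cost per g of fiber: black beans $0.0611, pasta $0.1000, tempeh $0.1667, spinach $0.2333, quinoa $0.3000.
With no serving limits, use only black beans: 44 g / 9 g = 4.889 servings × $0.55 = $2.69.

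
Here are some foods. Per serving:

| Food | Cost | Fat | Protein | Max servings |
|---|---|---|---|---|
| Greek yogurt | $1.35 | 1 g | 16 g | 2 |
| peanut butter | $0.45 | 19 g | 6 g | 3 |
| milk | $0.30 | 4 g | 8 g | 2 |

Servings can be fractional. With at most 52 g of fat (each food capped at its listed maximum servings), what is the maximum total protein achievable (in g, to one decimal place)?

61.3 g

Protein per g fat: Greek yogurt 16, milk 2, peanut butter 0.3158.
Take 2 servings of Greek yogurt: uses 2 g fat, +32.0 g protein (running total 32.0 g).
Take 2 servings of milk: uses 8 g fat, +16.0 g protein (running total 48.0 g).
Take 2.211 servings of peanut butter: uses 42 g fat, +13.3 g protein (running total 61.3 g).
Filling greedily by protein-per-g fat is optimal for one linear limit, giving 61.3 g.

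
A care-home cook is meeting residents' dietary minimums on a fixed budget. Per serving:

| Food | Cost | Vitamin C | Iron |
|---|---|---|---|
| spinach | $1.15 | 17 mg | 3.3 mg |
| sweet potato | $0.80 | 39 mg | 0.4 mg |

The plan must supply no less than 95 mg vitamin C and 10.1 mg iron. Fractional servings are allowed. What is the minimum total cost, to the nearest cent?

$4.29

Check every corner: each single food scaled to meet both minima, and each pair solved so both constraints bind.
spinach only: max(95/17, 10.1/3.3) = 5.588 servings → $6.43.
sweet potato only: max(95/39, 10.1/0.4) = 25.25 servings → $20.20.
spinach + sweet potato with both tight: 2.92 servings and 1.163 servings → $4.29.
The minimum over all feasible corners is $4.29.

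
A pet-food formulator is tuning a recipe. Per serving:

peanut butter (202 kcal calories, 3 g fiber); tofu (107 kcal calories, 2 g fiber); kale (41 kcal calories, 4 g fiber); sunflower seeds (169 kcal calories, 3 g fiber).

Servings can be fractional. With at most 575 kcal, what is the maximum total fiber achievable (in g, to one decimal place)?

56.1 g

Fiber per kcal: kale 0.09756, tofu 0.01869, sunflower seeds 0.01775, peanut butter 0.01485.
With no serving limits, spend the whole calories allowance on kale: 575 kcal / 41 kcal × 4 g = 56.1 g.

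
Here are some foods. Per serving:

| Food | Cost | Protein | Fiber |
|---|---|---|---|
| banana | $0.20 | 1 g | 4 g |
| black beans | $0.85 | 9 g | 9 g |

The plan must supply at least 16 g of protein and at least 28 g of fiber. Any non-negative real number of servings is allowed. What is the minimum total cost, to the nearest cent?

$1.93

For a min-cost LP with two ≥-constraints, a basic feasible solution has at most two positive variables.
banana only: max(16/1, 28/4) = 16 servings → $3.20.
black beans only: max(16/9, 28/9) = 3.111 servings → $2.64.
banana + black beans with both tight: 4 servings and 1.333 servings → $1.93.
Cheapest feasible corner: $1.93.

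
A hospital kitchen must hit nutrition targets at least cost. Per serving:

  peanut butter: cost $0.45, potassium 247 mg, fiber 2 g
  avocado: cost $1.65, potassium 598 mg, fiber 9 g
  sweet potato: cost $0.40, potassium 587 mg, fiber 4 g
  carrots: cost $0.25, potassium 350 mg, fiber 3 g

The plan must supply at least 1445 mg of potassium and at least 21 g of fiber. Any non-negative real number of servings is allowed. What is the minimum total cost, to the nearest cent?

$1.75

peanut butter only: max(1445/247, 21/2) = 10.5 servings → $4.72.
avocado only: max(1445/598, 21/9) = 2.416 servings → $3.99.
sweet potato only: max(1445/587, 21/4) = 5.25 servings → $2.10.
carrots only: max(1445/350, 21/3) = 7 servings → $1.75.
peanut butter + avocado with both tight: 0.4352 servings and 2.237 servings → $3.89.
peanut butter + sweet potato: the both-tight solution has a negative serving — not a feasible corner.
peanut butter + carrots with both targets exact would need a negative amount; discard.
avocado + sweet potato with both tight: 2.265 servings and 0.1546 servings → $3.80.
avocado + carrots with both tight: 2.223 servings and 0.3296 servings → $3.75.
sweet potato + carrots with both targets exact would need a negative amount; discard.
So the least-cost plan costs $1.75.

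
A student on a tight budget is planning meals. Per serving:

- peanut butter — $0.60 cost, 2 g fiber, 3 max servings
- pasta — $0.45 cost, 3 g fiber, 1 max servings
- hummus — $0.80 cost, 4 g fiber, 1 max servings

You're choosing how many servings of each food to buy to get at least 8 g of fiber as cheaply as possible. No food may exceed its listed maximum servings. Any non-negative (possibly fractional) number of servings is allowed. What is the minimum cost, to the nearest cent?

$1.55

Cost per g of fiber: pasta $0.1500, hummus $0.2000, peanut butter $0.3000.
Take 1 serving of pasta: +3.0 g fiber for $0.45 (total $0.45, still need 5.0 g).
Take 1 serving of hummus: +4.0 g fiber for $0.80 (total $1.25, still need 1.0 g).
Take 0.5 servings of peanut butter: +1.0 g fiber for $0.30 (total $1.55, still need 0.0 g).
Filling from the cheapest source first is optimal under one linear minimum: $1.55.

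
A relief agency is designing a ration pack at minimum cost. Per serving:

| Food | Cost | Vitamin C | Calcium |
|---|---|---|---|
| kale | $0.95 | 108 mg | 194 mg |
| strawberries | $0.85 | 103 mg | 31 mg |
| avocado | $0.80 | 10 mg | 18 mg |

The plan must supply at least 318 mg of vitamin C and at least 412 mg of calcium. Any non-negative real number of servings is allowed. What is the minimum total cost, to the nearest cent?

$2.74

kale only: max(318/108, 412/194) = 2.944 servings → $2.80.
strawberries only: max(318/103, 412/31) = 13.29 servings → $11.30.
avocado only: max(318/10, 412/18) = 31.8 servings → $25.44.
kale + strawberries with both tight: 1.959 servings and 1.034 servings → $2.74.
kale + avocado: intersection lies outside the first quadrant.
strawberries + avocado with both tight: 1.039 servings and 21.1 servings → $17.76.
The minimum over all feasible corners is $2.74.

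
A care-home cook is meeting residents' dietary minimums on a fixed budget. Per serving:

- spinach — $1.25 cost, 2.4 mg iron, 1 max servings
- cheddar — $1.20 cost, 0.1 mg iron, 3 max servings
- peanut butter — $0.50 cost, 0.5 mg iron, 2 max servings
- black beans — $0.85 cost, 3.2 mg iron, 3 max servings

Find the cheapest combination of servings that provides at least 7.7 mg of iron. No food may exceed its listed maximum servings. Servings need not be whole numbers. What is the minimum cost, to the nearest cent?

$2.05

Cost per mg of iron: black beans $0.2656, spinach $0.5208, peanut butter $1.0000, cheddar $12.0000.
Take 2.406 servings of black beans: +7.7 mg iron for $2.05 (total $2.05, still need 0.0 mg).
Greedy by cheapest-per-mg is optimal for a single linear constraint, so the minimum cost is $2.05.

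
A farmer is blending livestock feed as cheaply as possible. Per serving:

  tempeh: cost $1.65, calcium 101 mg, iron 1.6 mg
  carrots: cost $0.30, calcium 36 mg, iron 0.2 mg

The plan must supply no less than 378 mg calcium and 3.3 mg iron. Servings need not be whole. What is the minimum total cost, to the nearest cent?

At the optimum either one food covers both requirements or two foods hit both targets exactly; no other combination can be cheaper.
tempeh only: max(378/101, 3.3/1.6) = 3.743 servings → $6.18.
carrots only: max(378/36, 3.3/0.2) = 16.5 servings → $4.95.
tempeh + carrots with both tight: 1.155 servings and 7.259 servings → $4.08.
Cheapest feasible corner: $4.08.

$4.08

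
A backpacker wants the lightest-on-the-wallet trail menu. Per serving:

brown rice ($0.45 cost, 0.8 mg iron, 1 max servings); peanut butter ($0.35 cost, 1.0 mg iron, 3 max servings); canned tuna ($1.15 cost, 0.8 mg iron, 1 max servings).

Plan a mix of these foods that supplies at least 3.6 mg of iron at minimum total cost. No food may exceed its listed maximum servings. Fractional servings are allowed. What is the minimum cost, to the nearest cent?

$1.39

Cost per mg of iron: peanut butter $0.3500, brown rice $0.5625, canned tuna $1.4375.
Take 3 servings of peanut butter: +3.0 mg iron for $1.05 (total $1.05, still need 0.6 mg).
Take 0.75 servings of brown rice: +0.6 mg iron for $0.34 (total $1.39, still need 0.0 mg).
Greedy by cheapest-per-mg is optimal for a single linear constraint, so the minimum cost is $1.39.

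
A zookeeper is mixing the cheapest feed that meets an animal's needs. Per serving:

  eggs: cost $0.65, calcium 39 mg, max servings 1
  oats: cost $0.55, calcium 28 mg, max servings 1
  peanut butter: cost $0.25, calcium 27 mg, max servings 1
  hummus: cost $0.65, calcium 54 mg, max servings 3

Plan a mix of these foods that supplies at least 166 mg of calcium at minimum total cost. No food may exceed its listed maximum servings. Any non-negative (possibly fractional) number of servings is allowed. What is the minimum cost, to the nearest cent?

Cost per mg of calcium: peanut butter $0.0093, hummus $0.0120, eggs $0.0167, oats $0.0196.
Take 1 serving of peanut butter: +27.0 mg calcium for $0.25 (total $0.25, still need 139.0 mg).
Take 2.574 servings of hummus: +139.0 mg calcium for $1.67 (total $1.92, still need 0.0 mg).
Greedy by cheapest-per-mg is optimal for a single linear constraint, so the minimum cost is $1.92.

$1.92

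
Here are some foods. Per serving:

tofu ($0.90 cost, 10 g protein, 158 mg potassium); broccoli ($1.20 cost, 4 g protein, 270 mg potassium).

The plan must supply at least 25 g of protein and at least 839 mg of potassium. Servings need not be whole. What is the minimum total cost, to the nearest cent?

$4.05

Two binding constraints pin down two serving amounts, so the optimal mix uses at most two foods. The candidates are each food alone (scaled to the tighter of protein/potassium) and each pair with both constraints tight.
tofu only: max(25/10, 839/158) = 5.31 servings → $4.78.
broccoli only: max(25/4, 839/270) = 6.25 servings → $7.50.
tofu + broccoli with both tight: 1.641 servings and 2.147 servings → $4.05.
So the least-cost plan costs $4.05.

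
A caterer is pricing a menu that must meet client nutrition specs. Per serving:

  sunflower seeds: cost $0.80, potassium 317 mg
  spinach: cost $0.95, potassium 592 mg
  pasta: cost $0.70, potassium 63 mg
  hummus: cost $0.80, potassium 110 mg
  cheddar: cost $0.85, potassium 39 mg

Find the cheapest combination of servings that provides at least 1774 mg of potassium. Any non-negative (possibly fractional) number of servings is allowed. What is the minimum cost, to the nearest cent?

$2.85

Cost per mg of potassium: spinach $0.0016, sunflower seeds $0.0025, hummus $0.0073, pasta $0.0111, cheddar $0.0218.
With no serving limits, use only spinach: 1774 mg / 592 mg = 2.997 servings × $0.95 = $2.85.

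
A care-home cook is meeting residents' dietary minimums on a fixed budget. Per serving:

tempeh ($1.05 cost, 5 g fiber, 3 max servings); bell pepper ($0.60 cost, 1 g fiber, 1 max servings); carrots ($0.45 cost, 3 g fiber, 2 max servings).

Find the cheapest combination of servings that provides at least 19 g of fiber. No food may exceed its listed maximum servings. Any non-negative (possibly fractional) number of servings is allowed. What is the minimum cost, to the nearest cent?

$3.63

Cost per g of fiber: carrots $0.1500, tempeh $0.2100, bell pepper $0.6000.
Take 2 servings of carrots: +6.0 g fiber for $0.90 (total $0.90, still need 13.0 g).
Take 2.6 servings of tempeh: +13.0 g fiber for $2.73 (total $3.63, still need 0.0 g).
Greedy by cheapest-per-g is optimal for a single linear constraint, so the minimum cost is $3.63.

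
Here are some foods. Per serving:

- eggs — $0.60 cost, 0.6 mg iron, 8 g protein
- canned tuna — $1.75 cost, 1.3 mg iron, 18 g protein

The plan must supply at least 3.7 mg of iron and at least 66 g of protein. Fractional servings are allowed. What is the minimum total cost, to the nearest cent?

$4.95

The cheapest plan sits at a corner of the feasible region — with two constraints it uses at most two foods.
eggs only: max(3.7/0.6, 66/8) = 8.25 servings → $4.95.
canned tuna only: max(3.7/1.3, 66/18) = 3.667 servings → $6.42.
eggs + canned tuna: the both-tight solution has a negative serving — not a feasible corner.
So the least-cost plan costs $4.95.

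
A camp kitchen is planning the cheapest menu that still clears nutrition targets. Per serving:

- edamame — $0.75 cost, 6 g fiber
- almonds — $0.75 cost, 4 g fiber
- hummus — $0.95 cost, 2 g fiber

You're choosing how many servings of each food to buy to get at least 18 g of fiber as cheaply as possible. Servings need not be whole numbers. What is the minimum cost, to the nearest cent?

$2.25

Cost per g of fiber: edamame $0.1250, almonds $0.1875, hummus $0.4750.
With no serving limits, use only edamame: 18 g / 6 g = 3 servings × $0.75 = $2.25.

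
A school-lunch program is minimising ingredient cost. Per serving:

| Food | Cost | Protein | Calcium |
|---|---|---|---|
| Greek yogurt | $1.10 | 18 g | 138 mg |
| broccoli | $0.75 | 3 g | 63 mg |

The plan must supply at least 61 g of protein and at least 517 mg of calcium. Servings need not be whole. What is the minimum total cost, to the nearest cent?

$4.12

Greek yogurt only: max(61/18, 517/138) = 3.746 servings → $4.12.
broccoli only: max(61/3, 517/63) = 20.33 servings → $15.25.
Greek yogurt + broccoli with both tight: 3.183 servings and 1.233 servings → $4.43.
So the least-cost plan costs $4.12.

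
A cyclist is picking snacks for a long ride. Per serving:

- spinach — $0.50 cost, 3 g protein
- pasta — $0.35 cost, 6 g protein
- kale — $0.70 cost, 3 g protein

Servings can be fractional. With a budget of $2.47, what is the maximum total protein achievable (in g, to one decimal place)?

42.3 g

Protein per dollar: pasta 17.14, spinach 6, kale 4.286.
With no serving limits, spend the whole cost allowance on pasta: $2.47 / $0.35 × 6 g = 42.3 g.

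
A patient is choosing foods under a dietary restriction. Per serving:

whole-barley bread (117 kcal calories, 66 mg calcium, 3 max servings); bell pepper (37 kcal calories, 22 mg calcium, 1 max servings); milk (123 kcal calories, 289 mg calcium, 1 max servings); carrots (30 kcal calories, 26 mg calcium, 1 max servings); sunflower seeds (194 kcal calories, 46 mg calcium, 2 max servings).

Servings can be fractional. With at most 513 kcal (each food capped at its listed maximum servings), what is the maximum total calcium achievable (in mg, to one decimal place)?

519.2 mg

Calcium per kcal: milk 2.35, carrots 0.8667, bell pepper 0.5946, whole-barley bread 0.5641, sunflower seeds 0.2371.
Take 1 serving of milk: uses 123 kcal, +289.0 mg calcium (running total 289.0 mg).
Take 1 serving of carrots: uses 30 kcal, +26.0 mg calcium (running total 315.0 mg).
Take 1 serving of bell pepper: uses 37 kcal, +22.0 mg calcium (running total 337.0 mg).
Take 2.761 servings of whole-barley bread: uses 323 kcal, +182.2 mg calcium (running total 519.2 mg).
Greedy by best ratio exhausts the calories allowance optimally: 519.2 mg.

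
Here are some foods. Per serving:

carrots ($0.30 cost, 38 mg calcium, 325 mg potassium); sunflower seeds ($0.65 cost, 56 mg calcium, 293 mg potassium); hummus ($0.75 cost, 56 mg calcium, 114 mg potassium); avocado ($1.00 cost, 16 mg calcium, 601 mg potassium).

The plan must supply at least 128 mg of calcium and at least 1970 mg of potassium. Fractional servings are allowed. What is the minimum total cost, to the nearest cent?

Compare the cost at each extreme point of the feasible region.
carrots only: max(128/38, 1970/325) = 6.062 servings → $1.82.
sunflower seeds only: max(128/56, 1970/293) = 6.724 servings → $4.37.
hummus only: max(128/56, 1970/114) = 17.28 servings → $12.96.
avocado only: max(128/16, 1970/601) = 8 servings → $8.00.
carrots + sunflower seeds: the both-tight solution has a negative serving — not a feasible corner.
carrots + hummus with both targets exact would need a negative amount; discard.
carrots + avocado with both tight: 2.574 servings and 1.886 servings → $2.66.
sunflower seeds + hummus: the both-tight solution has a negative serving — not a feasible corner.
sunflower seeds + avocado with both tight: 1.568 servings and 2.514 servings → $3.53.
hummus + avocado with both tight: 1.426 servings and 3.007 servings → $4.08.
So the least-cost plan costs $1.82.

$1.82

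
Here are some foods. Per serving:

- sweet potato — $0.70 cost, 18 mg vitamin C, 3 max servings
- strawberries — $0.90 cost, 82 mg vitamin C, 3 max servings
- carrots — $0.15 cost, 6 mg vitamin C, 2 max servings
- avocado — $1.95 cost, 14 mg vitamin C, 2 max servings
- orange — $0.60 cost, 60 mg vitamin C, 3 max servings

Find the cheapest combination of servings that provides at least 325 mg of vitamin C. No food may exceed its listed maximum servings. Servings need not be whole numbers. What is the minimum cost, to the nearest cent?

$3.39

Cost per mg of vitamin C: orange $0.0100, strawberries $0.0110, carrots $0.0250, sweet potato $0.0389, avocado $0.1393.
Take 3 servings of orange: +180.0 mg vitamin C for $1.80 (total $1.80, still need 145.0 mg).
Take 1.768 servings of strawberries: +145.0 mg vitamin C for $1.59 (total $3.39, still need 0.0 mg).
Filling from the cheapest source first is optimal under one linear minimum: $3.39.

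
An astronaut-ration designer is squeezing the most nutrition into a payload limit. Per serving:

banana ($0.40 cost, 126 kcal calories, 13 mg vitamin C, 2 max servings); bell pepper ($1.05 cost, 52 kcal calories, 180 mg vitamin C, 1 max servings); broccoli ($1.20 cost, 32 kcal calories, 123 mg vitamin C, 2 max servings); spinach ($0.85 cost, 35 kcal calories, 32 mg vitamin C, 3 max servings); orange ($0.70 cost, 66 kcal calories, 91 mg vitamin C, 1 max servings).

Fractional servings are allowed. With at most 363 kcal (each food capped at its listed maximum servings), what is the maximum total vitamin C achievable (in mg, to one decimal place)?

Vitamin C per kcal: broccoli 3.844, bell pepper 3.462, orange 1.379, spinach 0.9143, banana 0.1032.
Take 2 servings of broccoli: uses 64 kcal, +246.0 mg vitamin C (running total 246.0 mg).
Take 1 serving of bell pepper: uses 52 kcal, +180.0 mg vitamin C (running total 426.0 mg).
Take 1 serving of orange: uses 66 kcal, +91.0 mg vitamin C (running total 517.0 mg).
Take 3 servings of spinach: uses 105 kcal, +96.0 mg vitamin C (running total 613.0 mg).
Take 0.6032 servings of banana: uses 76 kcal, +7.8 mg vitamin C (running total 620.8 mg).
Filling greedily by vitamin C-per-kcal is optimal for one linear limit, giving 620.8 mg.

620.8 mg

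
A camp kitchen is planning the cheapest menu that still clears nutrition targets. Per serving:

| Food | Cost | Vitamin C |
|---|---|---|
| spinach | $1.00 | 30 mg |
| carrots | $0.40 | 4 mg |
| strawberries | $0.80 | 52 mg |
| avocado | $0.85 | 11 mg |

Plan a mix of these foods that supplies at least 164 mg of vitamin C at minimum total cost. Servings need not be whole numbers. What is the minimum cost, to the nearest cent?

$2.52

Cost per mg of vitamin C: strawberries $0.0154, spinach $0.0333, avocado $0.0773, carrots $0.1000.
With no serving limits, use only strawberries: 164 mg / 52 mg = 3.154 servings × $0.80 = $2.52.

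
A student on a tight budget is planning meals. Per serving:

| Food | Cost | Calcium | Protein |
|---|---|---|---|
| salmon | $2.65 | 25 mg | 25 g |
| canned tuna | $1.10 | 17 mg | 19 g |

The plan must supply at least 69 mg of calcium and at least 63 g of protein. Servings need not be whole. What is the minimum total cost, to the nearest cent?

With two linear requirements the optimum uses one or two foods; enumerate the corners.
salmon only: max(69/25, 63/25) = 2.76 servings → $7.31.
canned tuna only: max(69/17, 63/19) = 4.059 servings → $4.46.
salmon + canned tuna: the both-tight solution has a negative serving — not a feasible corner.
The minimum over all feasible corners is $4.46.

$4.46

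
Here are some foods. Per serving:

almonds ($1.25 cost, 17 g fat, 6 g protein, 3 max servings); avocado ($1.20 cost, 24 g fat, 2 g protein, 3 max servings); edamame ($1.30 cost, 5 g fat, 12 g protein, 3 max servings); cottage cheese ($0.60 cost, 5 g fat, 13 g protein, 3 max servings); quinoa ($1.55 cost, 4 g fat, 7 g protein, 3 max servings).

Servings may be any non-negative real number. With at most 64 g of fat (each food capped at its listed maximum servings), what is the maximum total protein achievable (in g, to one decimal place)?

Protein per g fat: cottage cheese 2.6, edamame 2.4, quinoa 1.75, almonds 0.3529, avocado 0.08333.
Take 3 servings of cottage cheese: uses 15 g fat, +39.0 g protein (running total 39.0 g).
Take 3 servings of edamame: uses 15 g fat, +36.0 g protein (running total 75.0 g).
Take 3 servings of quinoa: uses 12 g fat, +21.0 g protein (running total 96.0 g).
Take 1.294 servings of almonds: uses 22 g fat, +7.8 g protein (running total 103.8 g).
Greedy by best ratio exhausts the fat allowance optimally: 103.8 g.

103.8 g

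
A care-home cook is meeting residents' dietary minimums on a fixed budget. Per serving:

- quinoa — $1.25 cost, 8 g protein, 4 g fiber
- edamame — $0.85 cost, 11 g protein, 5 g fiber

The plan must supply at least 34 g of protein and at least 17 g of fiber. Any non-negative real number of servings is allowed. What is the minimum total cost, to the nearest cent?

This is a tiny linear program; its minimum lies at a vertex of the feasible set. List the vertices and price them.
quinoa only: max(34/8, 17/4) = 4.25 servings → $5.31.
edamame only: max(34/11, 17/5) = 3.4 servings → $2.89.
quinoa + edamame with both tight: 4.25 servings and 0 servings → $5.31.
The minimum over all feasible corners is $2.89.

$2.89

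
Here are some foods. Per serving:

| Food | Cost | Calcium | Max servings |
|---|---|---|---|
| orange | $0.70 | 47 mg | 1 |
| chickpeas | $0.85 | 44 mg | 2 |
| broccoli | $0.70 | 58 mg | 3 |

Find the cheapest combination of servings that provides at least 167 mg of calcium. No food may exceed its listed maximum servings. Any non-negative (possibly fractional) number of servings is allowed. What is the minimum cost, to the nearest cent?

Cost per mg of calcium: broccoli $0.0121, orange $0.0149, chickpeas $0.0193.
Take 2.879 servings of broccoli: +167.0 mg calcium for $2.02 (total $2.02, still need 0.0 mg).
Greedy by cheapest-per-mg is optimal for a single linear constraint, so the minimum cost is $2.02.

$2.02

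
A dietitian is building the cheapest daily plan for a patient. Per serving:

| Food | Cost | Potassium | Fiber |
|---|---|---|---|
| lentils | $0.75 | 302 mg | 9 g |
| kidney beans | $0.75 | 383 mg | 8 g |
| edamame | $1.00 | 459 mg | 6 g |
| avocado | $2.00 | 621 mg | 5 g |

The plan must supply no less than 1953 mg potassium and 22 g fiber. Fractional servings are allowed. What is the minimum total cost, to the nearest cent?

$3.82

With two linear requirements the optimum uses one or two foods; enumerate the corners.
lentils only: max(1953/302, 22/9) = 6.467 servings → $4.85.
kidney beans only: max(1953/383, 22/8) = 5.099 servings → $3.82.
edamame only: max(1953/459, 22/6) = 4.255 servings → $4.25.
avocado only: max(1953/621, 22/5) = 4.4 servings → $8.80.
lentils + kidney beans: intersection lies outside the first quadrant.
lentils + edamame: intersection lies outside the first quadrant.
lentils + avocado with both tight: 0.9554 servings and 2.68 servings → $6.08.
kidney beans + edamame with both targets exact would need a negative amount; discard.
kidney beans + avocado with both tight: 1.276 servings and 2.358 servings → $5.67.
edamame + avocado with both tight: 2.723 servings and 1.132 servings → $4.99.
So the least-cost plan costs $3.82.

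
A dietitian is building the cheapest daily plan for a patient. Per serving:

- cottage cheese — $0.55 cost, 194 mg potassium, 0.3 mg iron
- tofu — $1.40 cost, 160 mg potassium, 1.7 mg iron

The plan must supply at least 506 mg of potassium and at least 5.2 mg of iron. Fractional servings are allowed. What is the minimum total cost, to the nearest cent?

$4.31

Two binding constraints pin down two serving amounts, so the optimal mix uses at most two foods. The candidates are each food alone (scaled to the tighter of potassium/iron) and each pair with both constraints tight.
cottage cheese only: max(506/194, 5.2/0.3) = 17.33 servings → $9.53.
tofu only: max(506/160, 5.2/1.7) = 3.163 servings → $4.43.
cottage cheese + tofu with both tight: 0.1001 servings and 3.041 servings → $4.31.
The minimum over all feasible corners is $4.31.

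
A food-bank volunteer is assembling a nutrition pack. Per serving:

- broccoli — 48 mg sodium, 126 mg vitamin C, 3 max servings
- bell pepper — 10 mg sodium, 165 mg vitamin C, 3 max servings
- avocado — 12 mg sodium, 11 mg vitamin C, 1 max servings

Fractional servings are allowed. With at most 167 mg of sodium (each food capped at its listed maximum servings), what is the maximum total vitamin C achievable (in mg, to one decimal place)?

Vitamin C per mg sodium: bell pepper 16.5, broccoli 2.625, avocado 0.9167.
Take 3 servings of bell pepper: uses 30 mg sodium, +495.0 mg vitamin C (running total 495.0 mg).
Take 2.854 servings of broccoli: uses 137 mg sodium, +359.6 mg vitamin C (running total 854.6 mg).
Filling greedily by vitamin C-per-mg sodium is optimal for one linear limit, giving 854.6 mg.

854.6 mg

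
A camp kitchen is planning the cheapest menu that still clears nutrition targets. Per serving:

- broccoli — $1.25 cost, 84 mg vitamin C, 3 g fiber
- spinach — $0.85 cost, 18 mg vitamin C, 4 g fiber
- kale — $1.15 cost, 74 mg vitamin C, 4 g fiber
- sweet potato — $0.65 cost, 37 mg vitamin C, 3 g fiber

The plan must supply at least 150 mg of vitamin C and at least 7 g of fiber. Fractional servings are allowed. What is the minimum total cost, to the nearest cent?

The cheapest plan sits at a corner of the feasible region — with two constraints it uses at most two foods.
broccoli only: max(150/84, 7/3) = 2.333 servings → $2.92.
spinach only: max(150/18, 7/4) = 8.333 servings → $7.08.
kale only: max(150/74, 7/4) = 2.027 servings → $2.33.
sweet potato only: max(150/37, 7/3) = 4.054 servings → $2.64.
broccoli + spinach with both tight: 1.681 servings and 0.4894 servings → $2.52.
broccoli + kale with both tight: 0.7193 servings and 1.211 servings → $2.29.
broccoli + sweet potato with both tight: 1.355 servings and 0.9787 servings → $2.33.
spinach + kale with both targets exact would need a negative amount; discard.
spinach + sweet potato: the both-tight solution has a negative serving — not a feasible corner.
kale + sweet potato: the both-tight solution has a negative serving — not a feasible corner.
Cheapest feasible corner: $2.29.

$2.29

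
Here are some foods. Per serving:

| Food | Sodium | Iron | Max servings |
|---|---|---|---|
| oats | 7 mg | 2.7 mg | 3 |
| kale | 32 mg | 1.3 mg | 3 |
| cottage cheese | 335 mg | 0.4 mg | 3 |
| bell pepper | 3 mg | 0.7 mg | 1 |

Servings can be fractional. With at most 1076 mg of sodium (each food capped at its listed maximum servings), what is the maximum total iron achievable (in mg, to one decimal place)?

13.8 mg

Iron per mg sodium: oats 0.3857, bell pepper 0.2333, kale 0.04063, cottage cheese 0.001194.
Take 3 servings of oats: uses 21 mg sodium, +8.1 mg iron (running total 8.1 mg).
Take 1 serving of bell pepper: uses 3 mg sodium, +0.7 mg iron (running total 8.8 mg).
Take 3 servings of kale: uses 96 mg sodium, +3.9 mg iron (running total 12.7 mg).
Take 2.854 servings of cottage cheese: uses 956 mg sodium, +1.1 mg iron (running total 13.8 mg).
Filling greedily by iron-per-mg sodium is optimal for one linear limit, giving 13.8 mg.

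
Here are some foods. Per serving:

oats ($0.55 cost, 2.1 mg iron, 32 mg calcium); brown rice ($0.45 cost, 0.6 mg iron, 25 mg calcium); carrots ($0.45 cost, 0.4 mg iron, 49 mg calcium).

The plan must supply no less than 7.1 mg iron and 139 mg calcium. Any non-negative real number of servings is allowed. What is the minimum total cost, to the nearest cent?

$2.11

Minimising a linear cost over {iron ≥ 7.1, calcium ≥ 139, servings ≥ 0} — the optimum is at a vertex, using one or two foods.
oats only: max(7.1/2.1, 139/32) = 4.344 servings → $2.39.
brown rice only: max(7.1/0.6, 139/25) = 11.83 servings → $5.33.
carrots only: max(7.1/0.4, 139/49) = 17.75 servings → $7.99.
oats + brown rice with both tight: 2.826 servings and 1.943 servings → $2.43.
oats + carrots with both tight: 3.244 servings and 0.7181 servings → $2.11.
brown rice + carrots with both targets exact would need a negative amount; discard.
Cheapest feasible corner: $2.11.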